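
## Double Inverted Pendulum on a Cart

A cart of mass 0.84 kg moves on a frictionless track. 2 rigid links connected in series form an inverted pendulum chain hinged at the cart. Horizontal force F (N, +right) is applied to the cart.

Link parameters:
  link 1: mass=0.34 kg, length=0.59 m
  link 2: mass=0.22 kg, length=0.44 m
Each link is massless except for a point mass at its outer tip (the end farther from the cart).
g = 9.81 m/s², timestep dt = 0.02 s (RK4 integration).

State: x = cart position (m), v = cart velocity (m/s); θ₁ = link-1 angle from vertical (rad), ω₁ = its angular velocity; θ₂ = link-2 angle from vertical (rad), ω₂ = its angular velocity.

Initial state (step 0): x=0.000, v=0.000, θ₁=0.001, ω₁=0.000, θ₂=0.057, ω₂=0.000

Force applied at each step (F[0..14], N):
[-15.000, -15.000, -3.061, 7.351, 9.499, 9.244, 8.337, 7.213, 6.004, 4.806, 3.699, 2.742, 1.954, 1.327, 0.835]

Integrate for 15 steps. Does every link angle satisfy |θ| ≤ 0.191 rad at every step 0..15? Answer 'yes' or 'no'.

Answer: yes

Derivation:
apply F[0]=-15.000 → step 1: x=-0.004, v=-0.358, θ₁=0.007, ω₁=0.595, θ₂=0.057, ω₂=0.039
apply F[1]=-15.000 → step 2: x=-0.014, v=-0.716, θ₁=0.025, ω₁=1.200, θ₂=0.059, ω₂=0.068
apply F[2]=-3.061 → step 3: x=-0.029, v=-0.794, θ₁=0.050, ω₁=1.339, θ₂=0.060, ω₂=0.083
apply F[3]=+7.351 → step 4: x=-0.044, v=-0.627, θ₁=0.074, ω₁=1.078, θ₂=0.062, ω₂=0.081
apply F[4]=+9.499 → step 5: x=-0.054, v=-0.412, θ₁=0.093, ω₁=0.748, θ₂=0.063, ω₂=0.065
apply F[5]=+9.244 → step 6: x=-0.060, v=-0.206, θ₁=0.104, ω₁=0.441, θ₂=0.064, ω₂=0.037
apply F[6]=+8.337 → step 7: x=-0.062, v=-0.022, θ₁=0.111, ω₁=0.178, θ₂=0.065, ω₂=0.002
apply F[7]=+7.213 → step 8: x=-0.061, v=0.134, θ₁=0.112, ω₁=-0.036, θ₂=0.064, ω₂=-0.035
apply F[8]=+6.004 → step 9: x=-0.057, v=0.261, θ₁=0.110, ω₁=-0.203, θ₂=0.063, ω₂=-0.072
apply F[9]=+4.806 → step 10: x=-0.051, v=0.361, θ₁=0.104, ω₁=-0.326, θ₂=0.061, ω₂=-0.107
apply F[10]=+3.699 → step 11: x=-0.043, v=0.435, θ₁=0.097, ω₁=-0.409, θ₂=0.059, ω₂=-0.137
apply F[11]=+2.742 → step 12: x=-0.034, v=0.489, θ₁=0.088, ω₁=-0.460, θ₂=0.056, ω₂=-0.163
apply F[12]=+1.954 → step 13: x=-0.024, v=0.524, θ₁=0.079, ω₁=-0.486, θ₂=0.052, ω₂=-0.185
apply F[13]=+1.327 → step 14: x=-0.013, v=0.546, θ₁=0.069, ω₁=-0.494, θ₂=0.049, ω₂=-0.202
apply F[14]=+0.835 → step 15: x=-0.002, v=0.558, θ₁=0.059, ω₁=-0.488, θ₂=0.044, ω₂=-0.215
Max |angle| over trajectory = 0.112 rad; bound = 0.191 → within bound.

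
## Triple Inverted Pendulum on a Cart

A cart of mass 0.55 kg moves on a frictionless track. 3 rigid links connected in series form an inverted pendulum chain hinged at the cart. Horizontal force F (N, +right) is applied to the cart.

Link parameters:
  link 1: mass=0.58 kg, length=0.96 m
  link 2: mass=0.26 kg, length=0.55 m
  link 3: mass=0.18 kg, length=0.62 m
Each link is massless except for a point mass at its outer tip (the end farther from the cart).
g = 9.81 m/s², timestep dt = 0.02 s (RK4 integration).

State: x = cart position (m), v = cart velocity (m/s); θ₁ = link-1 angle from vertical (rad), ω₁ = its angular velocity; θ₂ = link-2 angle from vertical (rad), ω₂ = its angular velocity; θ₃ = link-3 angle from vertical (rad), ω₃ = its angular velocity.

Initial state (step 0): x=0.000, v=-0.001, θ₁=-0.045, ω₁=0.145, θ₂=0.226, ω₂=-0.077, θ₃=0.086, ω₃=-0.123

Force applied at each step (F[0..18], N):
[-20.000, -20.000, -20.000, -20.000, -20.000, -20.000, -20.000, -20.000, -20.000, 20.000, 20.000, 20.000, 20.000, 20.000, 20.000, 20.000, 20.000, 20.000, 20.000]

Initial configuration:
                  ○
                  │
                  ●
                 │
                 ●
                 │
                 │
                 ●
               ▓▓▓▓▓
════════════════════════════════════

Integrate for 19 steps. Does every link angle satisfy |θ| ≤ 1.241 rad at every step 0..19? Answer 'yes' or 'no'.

Answer: no

Derivation:
apply F[0]=-20.000 → step 1: x=-0.007, v=-0.712, θ₁=-0.035, ω₁=0.835, θ₂=0.227, ω₂=0.133, θ₃=0.083, ω₃=-0.199
apply F[1]=-20.000 → step 2: x=-0.029, v=-1.431, θ₁=-0.011, ω₁=1.546, θ₂=0.231, ω₂=0.305, θ₃=0.078, ω₃=-0.267
apply F[2]=-20.000 → step 3: x=-0.064, v=-2.160, θ₁=0.027, ω₁=2.286, θ₂=0.238, ω₂=0.410, θ₃=0.072, ω₃=-0.314
apply F[3]=-20.000 → step 4: x=-0.115, v=-2.888, θ₁=0.080, ω₁=3.051, θ₂=0.247, ω₂=0.426, θ₃=0.066, ω₃=-0.322
apply F[4]=-20.000 → step 5: x=-0.180, v=-3.590, θ₁=0.149, ω₁=3.813, θ₂=0.255, ω₂=0.354, θ₃=0.060, ω₃=-0.266
apply F[5]=-20.000 → step 6: x=-0.258, v=-4.226, θ₁=0.232, ω₁=4.514, θ₂=0.261, ω₂=0.238, θ₃=0.056, ω₃=-0.127
apply F[6]=-20.000 → step 7: x=-0.348, v=-4.749, θ₁=0.329, ω₁=5.089, θ₂=0.265, ω₂=0.163, θ₃=0.055, ω₃=0.092
apply F[7]=-20.000 → step 8: x=-0.447, v=-5.137, θ₁=0.435, ω₁=5.496, θ₂=0.268, ω₂=0.222, θ₃=0.060, ω₃=0.364
apply F[8]=-20.000 → step 9: x=-0.553, v=-5.398, θ₁=0.547, ω₁=5.745, θ₂=0.275, ω₂=0.464, θ₃=0.070, ω₃=0.651
apply F[9]=+20.000 → step 10: x=-0.653, v=-4.669, θ₁=0.657, ω₁=5.233, θ₂=0.284, ω₂=0.462, θ₃=0.083, ω₃=0.654
apply F[10]=+20.000 → step 11: x=-0.740, v=-4.024, θ₁=0.758, ω₁=4.875, θ₂=0.293, ω₂=0.386, θ₃=0.096, ω₃=0.623
apply F[11]=+20.000 → step 12: x=-0.815, v=-3.437, θ₁=0.853, ω₁=4.633, θ₂=0.299, ω₂=0.242, θ₃=0.108, ω₃=0.576
apply F[12]=+20.000 → step 13: x=-0.878, v=-2.888, θ₁=0.944, ω₁=4.481, θ₂=0.302, ω₂=0.044, θ₃=0.119, ω₃=0.526
apply F[13]=+20.000 → step 14: x=-0.930, v=-2.362, θ₁=1.032, ω₁=4.398, θ₂=0.301, ω₂=-0.198, θ₃=0.129, ω₃=0.478
apply F[14]=+20.000 → step 15: x=-0.972, v=-1.845, θ₁=1.120, ω₁=4.373, θ₂=0.294, ω₂=-0.470, θ₃=0.138, ω₃=0.438
apply F[15]=+20.000 → step 16: x=-1.004, v=-1.330, θ₁=1.208, ω₁=4.394, θ₂=0.282, ω₂=-0.762, θ₃=0.146, ω₃=0.408
apply F[16]=+20.000 → step 17: x=-1.025, v=-0.809, θ₁=1.296, ω₁=4.457, θ₂=0.263, ω₂=-1.064, θ₃=0.154, ω₃=0.388
apply F[17]=+20.000 → step 18: x=-1.036, v=-0.275, θ₁=1.386, ω₁=4.557, θ₂=0.239, ω₂=-1.363, θ₃=0.162, ω₃=0.378
apply F[18]=+20.000 → step 19: x=-1.036, v=0.276, θ₁=1.478, ω₁=4.694, θ₂=0.209, ω₂=-1.647, θ₃=0.170, ω₃=0.374
Max |angle| over trajectory = 1.478 rad; bound = 1.241 → exceeded.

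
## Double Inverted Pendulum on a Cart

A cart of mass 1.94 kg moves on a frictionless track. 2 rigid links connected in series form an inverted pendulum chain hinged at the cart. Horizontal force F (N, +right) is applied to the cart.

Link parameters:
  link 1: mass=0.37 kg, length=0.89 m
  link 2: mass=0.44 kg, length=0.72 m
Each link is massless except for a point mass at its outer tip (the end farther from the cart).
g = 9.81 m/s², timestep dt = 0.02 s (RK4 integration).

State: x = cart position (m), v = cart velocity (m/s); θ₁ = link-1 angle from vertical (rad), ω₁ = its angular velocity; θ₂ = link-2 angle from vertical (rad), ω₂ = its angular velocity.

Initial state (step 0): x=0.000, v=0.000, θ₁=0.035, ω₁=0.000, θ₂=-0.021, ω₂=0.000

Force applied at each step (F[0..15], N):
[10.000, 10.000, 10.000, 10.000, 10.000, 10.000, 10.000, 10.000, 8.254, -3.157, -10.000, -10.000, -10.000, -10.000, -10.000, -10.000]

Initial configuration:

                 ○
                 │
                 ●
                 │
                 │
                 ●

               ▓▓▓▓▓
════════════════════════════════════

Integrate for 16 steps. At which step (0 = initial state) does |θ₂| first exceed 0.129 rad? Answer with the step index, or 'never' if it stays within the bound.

Answer: never

Derivation:
apply F[0]=+10.000 → step 1: x=0.001, v=0.100, θ₁=0.034, ω₁=-0.090, θ₂=-0.021, ω₂=-0.034
apply F[1]=+10.000 → step 2: x=0.004, v=0.201, θ₁=0.031, ω₁=-0.181, θ₂=-0.022, ω₂=-0.067
apply F[2]=+10.000 → step 3: x=0.009, v=0.301, θ₁=0.027, ω₁=-0.274, θ₂=-0.024, ω₂=-0.098
apply F[3]=+10.000 → step 4: x=0.016, v=0.402, θ₁=0.020, ω₁=-0.370, θ₂=-0.026, ω₂=-0.127
apply F[4]=+10.000 → step 5: x=0.025, v=0.504, θ₁=0.012, ω₁=-0.469, θ₂=-0.029, ω₂=-0.153
apply F[5]=+10.000 → step 6: x=0.036, v=0.607, θ₁=0.002, ω₁=-0.573, θ₂=-0.032, ω₂=-0.175
apply F[6]=+10.000 → step 7: x=0.049, v=0.710, θ₁=-0.011, ω₁=-0.683, θ₂=-0.036, ω₂=-0.192
apply F[7]=+10.000 → step 8: x=0.065, v=0.815, θ₁=-0.026, ω₁=-0.799, θ₂=-0.040, ω₂=-0.203
apply F[8]=+8.254 → step 9: x=0.082, v=0.902, θ₁=-0.043, ω₁=-0.903, θ₂=-0.044, ω₂=-0.208
apply F[9]=-3.157 → step 10: x=0.100, v=0.874, θ₁=-0.061, ω₁=-0.884, θ₂=-0.048, ω₂=-0.205
apply F[10]=-10.000 → step 11: x=0.116, v=0.776, θ₁=-0.077, ω₁=-0.794, θ₂=-0.052, ω₂=-0.194
apply F[11]=-10.000 → step 12: x=0.131, v=0.680, θ₁=-0.092, ω₁=-0.713, θ₂=-0.056, ω₂=-0.176
apply F[12]=-10.000 → step 13: x=0.143, v=0.585, θ₁=-0.106, ω₁=-0.640, θ₂=-0.059, ω₂=-0.151
apply F[13]=-10.000 → step 14: x=0.154, v=0.491, θ₁=-0.118, ω₁=-0.573, θ₂=-0.062, ω₂=-0.120
apply F[14]=-10.000 → step 15: x=0.163, v=0.398, θ₁=-0.129, ω₁=-0.513, θ₂=-0.064, ω₂=-0.083
apply F[15]=-10.000 → step 16: x=0.170, v=0.306, θ₁=-0.139, ω₁=-0.459, θ₂=-0.065, ω₂=-0.041
max |θ₂| = 0.065 ≤ 0.129 over all 17 states.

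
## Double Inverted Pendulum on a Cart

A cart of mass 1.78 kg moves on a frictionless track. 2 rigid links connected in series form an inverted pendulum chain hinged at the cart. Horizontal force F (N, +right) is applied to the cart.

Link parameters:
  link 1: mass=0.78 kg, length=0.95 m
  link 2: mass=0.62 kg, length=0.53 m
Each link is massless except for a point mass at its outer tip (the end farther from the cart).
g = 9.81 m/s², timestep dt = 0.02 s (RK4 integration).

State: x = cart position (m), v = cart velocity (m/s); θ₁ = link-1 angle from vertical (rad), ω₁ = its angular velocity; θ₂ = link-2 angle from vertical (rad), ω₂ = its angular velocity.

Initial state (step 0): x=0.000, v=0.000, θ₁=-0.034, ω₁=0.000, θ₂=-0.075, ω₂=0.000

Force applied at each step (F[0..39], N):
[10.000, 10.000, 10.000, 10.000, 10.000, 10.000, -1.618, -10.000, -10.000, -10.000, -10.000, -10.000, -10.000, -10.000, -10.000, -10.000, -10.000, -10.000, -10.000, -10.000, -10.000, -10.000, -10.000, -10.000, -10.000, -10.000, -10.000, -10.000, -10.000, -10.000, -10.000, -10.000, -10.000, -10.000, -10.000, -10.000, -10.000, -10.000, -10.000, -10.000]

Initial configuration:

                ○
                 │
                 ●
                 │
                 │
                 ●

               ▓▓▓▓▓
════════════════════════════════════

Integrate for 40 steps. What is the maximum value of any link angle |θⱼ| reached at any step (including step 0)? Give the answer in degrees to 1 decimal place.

Answer: 59.5°

Derivation:
apply F[0]=+10.000 → step 1: x=0.001, v=0.118, θ₁=-0.035, ω₁=-0.124, θ₂=-0.075, ω₂=-0.026
apply F[1]=+10.000 → step 2: x=0.005, v=0.235, θ₁=-0.039, ω₁=-0.250, θ₂=-0.076, ω₂=-0.051
apply F[2]=+10.000 → step 3: x=0.011, v=0.354, θ₁=-0.045, ω₁=-0.378, θ₂=-0.077, ω₂=-0.074
apply F[3]=+10.000 → step 4: x=0.019, v=0.474, θ₁=-0.054, ω₁=-0.509, θ₂=-0.079, ω₂=-0.092
apply F[4]=+10.000 → step 5: x=0.030, v=0.595, θ₁=-0.066, ω₁=-0.645, θ₂=-0.081, ω₂=-0.104
apply F[5]=+10.000 → step 6: x=0.043, v=0.717, θ₁=-0.080, ω₁=-0.787, θ₂=-0.083, ω₂=-0.110
apply F[6]=-1.618 → step 7: x=0.057, v=0.711, θ₁=-0.096, ω₁=-0.800, θ₂=-0.085, ω₂=-0.108
apply F[7]=-10.000 → step 8: x=0.070, v=0.615, θ₁=-0.111, ω₁=-0.723, θ₂=-0.087, ω₂=-0.096
apply F[8]=-10.000 → step 9: x=0.082, v=0.521, θ₁=-0.125, ω₁=-0.654, θ₂=-0.089, ω₂=-0.076
apply F[9]=-10.000 → step 10: x=0.091, v=0.429, θ₁=-0.137, ω₁=-0.592, θ₂=-0.090, ω₂=-0.049
apply F[10]=-10.000 → step 11: x=0.099, v=0.339, θ₁=-0.149, ω₁=-0.537, θ₂=-0.091, ω₂=-0.013
apply F[11]=-10.000 → step 12: x=0.105, v=0.251, θ₁=-0.159, ω₁=-0.487, θ₂=-0.091, ω₂=0.030
apply F[12]=-10.000 → step 13: x=0.109, v=0.164, θ₁=-0.168, ω₁=-0.444, θ₂=-0.090, ω₂=0.080
apply F[13]=-10.000 → step 14: x=0.111, v=0.080, θ₁=-0.177, ω₁=-0.405, θ₂=-0.088, ω₂=0.138
apply F[14]=-10.000 → step 15: x=0.112, v=-0.004, θ₁=-0.184, ω₁=-0.372, θ₂=-0.084, ω₂=0.203
apply F[15]=-10.000 → step 16: x=0.111, v=-0.086, θ₁=-0.191, ω₁=-0.343, θ₂=-0.079, ω₂=0.276
apply F[16]=-10.000 → step 17: x=0.109, v=-0.168, θ₁=-0.198, ω₁=-0.319, θ₂=-0.073, ω₂=0.357
apply F[17]=-10.000 → step 18: x=0.104, v=-0.248, θ₁=-0.204, ω₁=-0.299, θ₂=-0.065, ω₂=0.447
apply F[18]=-10.000 → step 19: x=0.099, v=-0.328, θ₁=-0.210, ω₁=-0.284, θ₂=-0.055, ω₂=0.548
apply F[19]=-10.000 → step 20: x=0.091, v=-0.407, θ₁=-0.216, ω₁=-0.273, θ₂=-0.043, ω₂=0.658
apply F[20]=-10.000 → step 21: x=0.082, v=-0.485, θ₁=-0.221, ω₁=-0.266, θ₂=-0.029, ω₂=0.781
apply F[21]=-10.000 → step 22: x=0.072, v=-0.563, θ₁=-0.226, ω₁=-0.264, θ₂=-0.012, ω₂=0.916
apply F[22]=-10.000 → step 23: x=0.060, v=-0.641, θ₁=-0.232, ω₁=-0.266, θ₂=0.008, ω₂=1.064
apply F[23]=-10.000 → step 24: x=0.046, v=-0.718, θ₁=-0.237, ω₁=-0.272, θ₂=0.031, ω₂=1.227
apply F[24]=-10.000 → step 25: x=0.031, v=-0.795, θ₁=-0.242, ω₁=-0.282, θ₂=0.057, ω₂=1.405
apply F[25]=-10.000 → step 26: x=0.014, v=-0.873, θ₁=-0.248, ω₁=-0.295, θ₂=0.087, ω₂=1.599
apply F[26]=-10.000 → step 27: x=-0.004, v=-0.950, θ₁=-0.254, ω₁=-0.311, θ₂=0.121, ω₂=1.808
apply F[27]=-10.000 → step 28: x=-0.024, v=-1.028, θ₁=-0.261, ω₁=-0.328, θ₂=0.160, ω₂=2.032
apply F[28]=-10.000 → step 29: x=-0.045, v=-1.107, θ₁=-0.267, ω₁=-0.345, θ₂=0.203, ω₂=2.271
apply F[29]=-10.000 → step 30: x=-0.068, v=-1.187, θ₁=-0.274, ω₁=-0.361, θ₂=0.251, ω₂=2.523
apply F[30]=-10.000 → step 31: x=-0.092, v=-1.267, θ₁=-0.282, ω₁=-0.373, θ₂=0.304, ω₂=2.786
apply F[31]=-10.000 → step 32: x=-0.119, v=-1.349, θ₁=-0.289, ω₁=-0.379, θ₂=0.362, ω₂=3.059
apply F[32]=-10.000 → step 33: x=-0.146, v=-1.431, θ₁=-0.297, ω₁=-0.377, θ₂=0.426, ω₂=3.338
apply F[33]=-10.000 → step 34: x=-0.176, v=-1.515, θ₁=-0.304, ω₁=-0.363, θ₂=0.496, ω₂=3.624
apply F[34]=-10.000 → step 35: x=-0.207, v=-1.600, θ₁=-0.311, ω₁=-0.336, θ₂=0.571, ω₂=3.914
apply F[35]=-10.000 → step 36: x=-0.240, v=-1.686, θ₁=-0.318, ω₁=-0.293, θ₂=0.652, ω₂=4.210
apply F[36]=-10.000 → step 37: x=-0.274, v=-1.772, θ₁=-0.323, ω₁=-0.231, θ₂=0.739, ω₂=4.512
apply F[37]=-10.000 → step 38: x=-0.311, v=-1.859, θ₁=-0.327, ω₁=-0.148, θ₂=0.833, ω₂=4.822
apply F[38]=-10.000 → step 39: x=-0.349, v=-1.946, θ₁=-0.329, ω₁=-0.042, θ₂=0.932, ω₂=5.144
apply F[39]=-10.000 → step 40: x=-0.389, v=-2.032, θ₁=-0.328, ω₁=0.091, θ₂=1.039, ω₂=5.482
Max |angle| over trajectory = 1.039 rad = 59.5°.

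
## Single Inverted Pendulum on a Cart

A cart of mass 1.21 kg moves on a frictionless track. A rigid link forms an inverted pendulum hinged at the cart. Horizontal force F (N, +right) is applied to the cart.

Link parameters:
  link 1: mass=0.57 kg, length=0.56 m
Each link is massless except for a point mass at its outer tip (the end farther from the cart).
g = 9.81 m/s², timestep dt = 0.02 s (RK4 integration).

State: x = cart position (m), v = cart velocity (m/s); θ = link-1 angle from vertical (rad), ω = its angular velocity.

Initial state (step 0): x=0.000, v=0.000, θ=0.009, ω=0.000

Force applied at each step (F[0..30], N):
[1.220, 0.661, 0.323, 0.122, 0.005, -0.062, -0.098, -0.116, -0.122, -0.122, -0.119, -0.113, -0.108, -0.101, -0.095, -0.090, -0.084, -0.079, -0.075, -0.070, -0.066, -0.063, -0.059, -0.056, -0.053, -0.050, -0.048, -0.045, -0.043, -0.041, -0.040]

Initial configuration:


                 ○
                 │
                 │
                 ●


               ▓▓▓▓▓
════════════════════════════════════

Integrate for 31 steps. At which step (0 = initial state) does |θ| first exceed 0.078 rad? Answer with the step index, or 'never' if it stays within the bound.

Answer: never

Derivation:
apply F[0]=+1.220 → step 1: x=0.000, v=0.019, θ=0.009, ω=-0.031
apply F[1]=+0.661 → step 2: x=0.001, v=0.029, θ=0.008, ω=-0.047
apply F[2]=+0.323 → step 3: x=0.001, v=0.034, θ=0.007, ω=-0.052
apply F[3]=+0.122 → step 4: x=0.002, v=0.036, θ=0.006, ω=-0.053
apply F[4]=+0.005 → step 5: x=0.003, v=0.035, θ=0.005, ω=-0.050
apply F[5]=-0.062 → step 6: x=0.003, v=0.034, θ=0.004, ω=-0.046
apply F[6]=-0.098 → step 7: x=0.004, v=0.032, θ=0.003, ω=-0.041
apply F[7]=-0.116 → step 8: x=0.005, v=0.030, θ=0.002, ω=-0.037
apply F[8]=-0.122 → step 9: x=0.005, v=0.027, θ=0.002, ω=-0.032
apply F[9]=-0.122 → step 10: x=0.006, v=0.025, θ=0.001, ω=-0.028
apply F[10]=-0.119 → step 11: x=0.006, v=0.023, θ=0.000, ω=-0.024
apply F[11]=-0.113 → step 12: x=0.007, v=0.021, θ=-0.000, ω=-0.020
apply F[12]=-0.108 → step 13: x=0.007, v=0.020, θ=-0.000, ω=-0.017
apply F[13]=-0.101 → step 14: x=0.007, v=0.018, θ=-0.001, ω=-0.015
apply F[14]=-0.095 → step 15: x=0.008, v=0.017, θ=-0.001, ω=-0.012
apply F[15]=-0.090 → step 16: x=0.008, v=0.015, θ=-0.001, ω=-0.010
apply F[16]=-0.084 → step 17: x=0.008, v=0.014, θ=-0.001, ω=-0.008
apply F[17]=-0.079 → step 18: x=0.009, v=0.013, θ=-0.002, ω=-0.007
apply F[18]=-0.075 → step 19: x=0.009, v=0.012, θ=-0.002, ω=-0.005
apply F[19]=-0.070 → step 20: x=0.009, v=0.011, θ=-0.002, ω=-0.004
apply F[20]=-0.066 → step 21: x=0.009, v=0.010, θ=-0.002, ω=-0.003
apply F[21]=-0.063 → step 22: x=0.010, v=0.009, θ=-0.002, ω=-0.002
apply F[22]=-0.059 → step 23: x=0.010, v=0.008, θ=-0.002, ω=-0.001
apply F[23]=-0.056 → step 24: x=0.010, v=0.007, θ=-0.002, ω=-0.001
apply F[24]=-0.053 → step 25: x=0.010, v=0.007, θ=-0.002, ω=-0.000
apply F[25]=-0.050 → step 26: x=0.010, v=0.006, θ=-0.002, ω=0.000
apply F[26]=-0.048 → step 27: x=0.010, v=0.005, θ=-0.002, ω=0.001
apply F[27]=-0.045 → step 28: x=0.010, v=0.005, θ=-0.002, ω=0.001
apply F[28]=-0.043 → step 29: x=0.010, v=0.004, θ=-0.002, ω=0.001
apply F[29]=-0.041 → step 30: x=0.011, v=0.004, θ=-0.002, ω=0.001
apply F[30]=-0.040 → step 31: x=0.011, v=0.003, θ=-0.002, ω=0.002
max |θ| = 0.009 ≤ 0.078 over all 32 states.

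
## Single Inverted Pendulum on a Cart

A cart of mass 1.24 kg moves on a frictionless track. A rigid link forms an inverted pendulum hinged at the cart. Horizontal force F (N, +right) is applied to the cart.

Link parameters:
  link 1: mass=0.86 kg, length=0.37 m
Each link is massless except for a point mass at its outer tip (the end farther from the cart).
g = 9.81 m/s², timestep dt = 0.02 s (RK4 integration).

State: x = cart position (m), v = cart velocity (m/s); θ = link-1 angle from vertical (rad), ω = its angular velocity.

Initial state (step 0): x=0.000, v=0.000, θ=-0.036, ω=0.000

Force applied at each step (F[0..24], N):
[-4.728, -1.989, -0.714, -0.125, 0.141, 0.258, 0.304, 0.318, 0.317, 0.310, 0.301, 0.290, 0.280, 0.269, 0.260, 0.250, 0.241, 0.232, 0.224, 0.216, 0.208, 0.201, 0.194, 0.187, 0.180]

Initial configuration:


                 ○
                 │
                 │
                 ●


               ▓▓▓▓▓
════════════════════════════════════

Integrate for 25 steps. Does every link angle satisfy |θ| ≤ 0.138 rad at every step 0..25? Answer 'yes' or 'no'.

apply F[0]=-4.728 → step 1: x=-0.001, v=-0.071, θ=-0.034, ω=0.174
apply F[1]=-1.989 → step 2: x=-0.002, v=-0.099, θ=-0.030, ω=0.232
apply F[2]=-0.714 → step 3: x=-0.004, v=-0.107, θ=-0.026, ω=0.238
apply F[3]=-0.125 → step 4: x=-0.007, v=-0.106, θ=-0.021, ω=0.222
apply F[4]=+0.141 → step 5: x=-0.009, v=-0.101, θ=-0.017, ω=0.199
apply F[5]=+0.258 → step 6: x=-0.011, v=-0.095, θ=-0.013, ω=0.175
apply F[6]=+0.304 → step 7: x=-0.012, v=-0.088, θ=-0.010, ω=0.151
apply F[7]=+0.318 → step 8: x=-0.014, v=-0.082, θ=-0.007, ω=0.130
apply F[8]=+0.317 → step 9: x=-0.016, v=-0.076, θ=-0.005, ω=0.111
apply F[9]=+0.310 → step 10: x=-0.017, v=-0.071, θ=-0.002, ω=0.095
apply F[10]=+0.301 → step 11: x=-0.019, v=-0.066, θ=-0.001, ω=0.080
apply F[11]=+0.290 → step 12: x=-0.020, v=-0.061, θ=0.001, ω=0.067
apply F[12]=+0.280 → step 13: x=-0.021, v=-0.057, θ=0.002, ω=0.057
apply F[13]=+0.269 → step 14: x=-0.022, v=-0.053, θ=0.003, ω=0.047
apply F[14]=+0.260 → step 15: x=-0.023, v=-0.049, θ=0.004, ω=0.039
apply F[15]=+0.250 → step 16: x=-0.024, v=-0.045, θ=0.005, ω=0.032
apply F[16]=+0.241 → step 17: x=-0.025, v=-0.042, θ=0.005, ω=0.026
apply F[17]=+0.232 → step 18: x=-0.026, v=-0.039, θ=0.006, ω=0.020
apply F[18]=+0.224 → step 19: x=-0.026, v=-0.036, θ=0.006, ω=0.016
apply F[19]=+0.216 → step 20: x=-0.027, v=-0.034, θ=0.006, ω=0.012
apply F[20]=+0.208 → step 21: x=-0.028, v=-0.031, θ=0.006, ω=0.009
apply F[21]=+0.201 → step 22: x=-0.028, v=-0.029, θ=0.007, ω=0.006
apply F[22]=+0.194 → step 23: x=-0.029, v=-0.027, θ=0.007, ω=0.003
apply F[23]=+0.187 → step 24: x=-0.029, v=-0.025, θ=0.007, ω=0.001
apply F[24]=+0.180 → step 25: x=-0.030, v=-0.023, θ=0.007, ω=-0.000
Max |angle| over trajectory = 0.036 rad; bound = 0.138 → within bound.

Answer: yes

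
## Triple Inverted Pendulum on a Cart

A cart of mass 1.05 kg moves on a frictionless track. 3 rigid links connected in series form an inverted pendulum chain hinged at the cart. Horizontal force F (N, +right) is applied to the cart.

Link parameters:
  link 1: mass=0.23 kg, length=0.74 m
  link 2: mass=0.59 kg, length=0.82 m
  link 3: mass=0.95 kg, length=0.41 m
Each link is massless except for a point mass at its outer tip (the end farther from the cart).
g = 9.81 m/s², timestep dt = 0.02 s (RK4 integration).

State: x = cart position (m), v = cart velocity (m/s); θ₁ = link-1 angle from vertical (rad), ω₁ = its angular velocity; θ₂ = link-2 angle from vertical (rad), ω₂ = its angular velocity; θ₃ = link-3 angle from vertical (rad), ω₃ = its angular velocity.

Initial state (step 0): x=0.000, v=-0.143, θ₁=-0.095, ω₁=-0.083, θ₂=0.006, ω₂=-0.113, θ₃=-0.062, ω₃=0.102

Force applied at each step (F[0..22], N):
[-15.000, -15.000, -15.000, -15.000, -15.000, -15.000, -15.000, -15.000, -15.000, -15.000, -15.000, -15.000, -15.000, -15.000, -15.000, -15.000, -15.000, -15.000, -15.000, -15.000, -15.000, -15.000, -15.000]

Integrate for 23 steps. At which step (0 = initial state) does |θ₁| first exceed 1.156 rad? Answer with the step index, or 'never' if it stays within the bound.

Answer: never

Derivation:
apply F[0]=-15.000 → step 1: x=-0.005, v=-0.396, θ₁=-0.095, ω₁=0.047, θ₂=0.006, ω₂=0.107, θ₃=-0.061, ω₃=0.016
apply F[1]=-15.000 → step 2: x=-0.016, v=-0.649, θ₁=-0.093, ω₁=0.177, θ₂=0.010, ω₂=0.328, θ₃=-0.061, ω₃=-0.072
apply F[2]=-15.000 → step 3: x=-0.031, v=-0.905, θ₁=-0.088, ω₁=0.309, θ₂=0.019, ω₂=0.553, θ₃=-0.064, ω₃=-0.168
apply F[3]=-15.000 → step 4: x=-0.052, v=-1.163, θ₁=-0.081, ω₁=0.448, θ₂=0.032, ω₂=0.784, θ₃=-0.068, ω₃=-0.277
apply F[4]=-15.000 → step 5: x=-0.078, v=-1.426, θ₁=-0.070, ω₁=0.596, θ₂=0.050, ω₂=1.019, θ₃=-0.075, ω₃=-0.403
apply F[5]=-15.000 → step 6: x=-0.109, v=-1.694, θ₁=-0.057, ω₁=0.759, θ₂=0.073, ω₂=1.256, θ₃=-0.084, ω₃=-0.546
apply F[6]=-15.000 → step 7: x=-0.146, v=-1.968, θ₁=-0.040, ω₁=0.945, θ₂=0.101, ω₂=1.488, θ₃=-0.097, ω₃=-0.703
apply F[7]=-15.000 → step 8: x=-0.188, v=-2.247, θ₁=-0.019, ω₁=1.163, θ₂=0.133, ω₂=1.704, θ₃=-0.113, ω₃=-0.863
apply F[8]=-15.000 → step 9: x=-0.236, v=-2.532, θ₁=0.007, ω₁=1.420, θ₂=0.169, ω₂=1.892, θ₃=-0.131, ω₃=-1.015
apply F[9]=-15.000 → step 10: x=-0.289, v=-2.820, θ₁=0.038, ω₁=1.725, θ₂=0.208, ω₂=2.038, θ₃=-0.153, ω₃=-1.139
apply F[10]=-15.000 → step 11: x=-0.348, v=-3.110, θ₁=0.076, ω₁=2.081, θ₂=0.250, ω₂=2.127, θ₃=-0.177, ω₃=-1.217
apply F[11]=-15.000 → step 12: x=-0.414, v=-3.398, θ₁=0.122, ω₁=2.488, θ₂=0.293, ω₂=2.151, θ₃=-0.201, ω₃=-1.228
apply F[12]=-15.000 → step 13: x=-0.484, v=-3.679, θ₁=0.176, ω₁=2.939, θ₂=0.335, ω₂=2.103, θ₃=-0.225, ω₃=-1.150
apply F[13]=-15.000 → step 14: x=-0.561, v=-3.949, θ₁=0.240, ω₁=3.420, θ₂=0.376, ω₂=1.987, θ₃=-0.247, ω₃=-0.963
apply F[14]=-15.000 → step 15: x=-0.642, v=-4.197, θ₁=0.313, ω₁=3.903, θ₂=0.414, ω₂=1.816, θ₃=-0.263, ω₃=-0.645
apply F[15]=-15.000 → step 16: x=-0.728, v=-4.414, θ₁=0.396, ω₁=4.349, θ₂=0.449, ω₂=1.622, θ₃=-0.271, ω₃=-0.182
apply F[16]=-15.000 → step 17: x=-0.818, v=-4.593, θ₁=0.486, ω₁=4.710, θ₂=0.479, ω₂=1.453, θ₃=-0.269, ω₃=0.416
apply F[17]=-15.000 → step 18: x=-0.912, v=-4.732, θ₁=0.583, ω₁=4.947, θ₂=0.507, ω₂=1.360, θ₃=-0.254, ω₃=1.112
apply F[18]=-15.000 → step 19: x=-1.007, v=-4.837, θ₁=0.683, ω₁=5.048, θ₂=0.535, ω₂=1.376, θ₃=-0.224, ω₃=1.851
apply F[19]=-15.000 → step 20: x=-1.105, v=-4.919, θ₁=0.784, ω₁=5.028, θ₂=0.563, ω₂=1.503, θ₃=-0.180, ω₃=2.582
apply F[20]=-15.000 → step 21: x=-1.204, v=-4.987, θ₁=0.884, ω₁=4.913, θ₂=0.595, ω₂=1.721, θ₃=-0.121, ω₃=3.277
apply F[21]=-15.000 → step 22: x=-1.304, v=-5.047, θ₁=0.980, ω₁=4.724, θ₂=0.633, ω₂=2.007, θ₃=-0.049, ω₃=3.927
apply F[22]=-15.000 → step 23: x=-1.406, v=-5.101, θ₁=1.072, ω₁=4.474, θ₂=0.676, ω₂=2.338, θ₃=0.035, ω₃=4.538
max |θ₁| = 1.072 ≤ 1.156 over all 24 states.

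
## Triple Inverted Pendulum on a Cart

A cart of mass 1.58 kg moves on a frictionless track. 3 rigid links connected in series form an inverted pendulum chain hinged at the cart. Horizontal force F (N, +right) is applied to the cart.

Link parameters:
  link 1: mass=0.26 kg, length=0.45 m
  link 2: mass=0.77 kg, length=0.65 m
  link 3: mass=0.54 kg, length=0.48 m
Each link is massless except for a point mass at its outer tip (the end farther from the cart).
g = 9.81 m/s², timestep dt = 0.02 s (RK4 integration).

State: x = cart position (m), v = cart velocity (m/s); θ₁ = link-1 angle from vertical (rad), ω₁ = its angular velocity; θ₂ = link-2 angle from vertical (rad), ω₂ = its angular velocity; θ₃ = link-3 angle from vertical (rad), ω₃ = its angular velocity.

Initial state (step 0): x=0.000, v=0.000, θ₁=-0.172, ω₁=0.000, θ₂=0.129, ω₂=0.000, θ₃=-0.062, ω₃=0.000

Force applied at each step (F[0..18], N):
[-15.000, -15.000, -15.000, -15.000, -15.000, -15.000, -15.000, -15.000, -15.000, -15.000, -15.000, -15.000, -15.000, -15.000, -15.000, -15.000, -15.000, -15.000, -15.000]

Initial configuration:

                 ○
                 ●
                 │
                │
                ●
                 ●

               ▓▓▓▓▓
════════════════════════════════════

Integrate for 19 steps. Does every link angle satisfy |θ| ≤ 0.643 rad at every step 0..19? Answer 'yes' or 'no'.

Answer: no

Derivation:
apply F[0]=-15.000 → step 1: x=-0.002, v=-0.164, θ₁=-0.174, ω₁=-0.192, θ₂=0.133, ω₂=0.446, θ₃=-0.063, ω₃=-0.097
apply F[1]=-15.000 → step 2: x=-0.007, v=-0.329, θ₁=-0.180, ω₁=-0.377, θ₂=0.147, ω₂=0.889, θ₃=-0.066, ω₃=-0.194
apply F[2]=-15.000 → step 3: x=-0.015, v=-0.495, θ₁=-0.189, ω₁=-0.544, θ₂=0.169, ω₂=1.324, θ₃=-0.071, ω₃=-0.289
apply F[3]=-15.000 → step 4: x=-0.026, v=-0.663, θ₁=-0.201, ω₁=-0.679, θ₂=0.200, ω₂=1.745, θ₃=-0.077, ω₃=-0.379
apply F[4]=-15.000 → step 5: x=-0.041, v=-0.833, θ₁=-0.216, ω₁=-0.766, θ₂=0.239, ω₂=2.141, θ₃=-0.086, ω₃=-0.462
apply F[5]=-15.000 → step 6: x=-0.060, v=-1.005, θ₁=-0.231, ω₁=-0.793, θ₂=0.285, ω₂=2.507, θ₃=-0.096, ω₃=-0.533
apply F[6]=-15.000 → step 7: x=-0.082, v=-1.179, θ₁=-0.247, ω₁=-0.752, θ₂=0.339, ω₂=2.841, θ₃=-0.107, ω₃=-0.589
apply F[7]=-15.000 → step 8: x=-0.107, v=-1.356, θ₁=-0.261, ω₁=-0.639, θ₂=0.399, ω₂=3.145, θ₃=-0.119, ω₃=-0.629
apply F[8]=-15.000 → step 9: x=-0.136, v=-1.534, θ₁=-0.272, ω₁=-0.454, θ₂=0.464, ω₂=3.423, θ₃=-0.132, ω₃=-0.650
apply F[9]=-15.000 → step 10: x=-0.168, v=-1.713, θ₁=-0.279, ω₁=-0.197, θ₂=0.535, ω₂=3.681, θ₃=-0.145, ω₃=-0.652
apply F[10]=-15.000 → step 11: x=-0.204, v=-1.893, θ₁=-0.279, ω₁=0.133, θ₂=0.611, ω₂=3.921, θ₃=-0.158, ω₃=-0.633
apply F[11]=-15.000 → step 12: x=-0.244, v=-2.074, θ₁=-0.273, ω₁=0.539, θ₂=0.692, ω₂=4.147, θ₃=-0.170, ω₃=-0.594
apply F[12]=-15.000 → step 13: x=-0.287, v=-2.257, θ₁=-0.257, ω₁=1.024, θ₂=0.777, ω₂=4.356, θ₃=-0.182, ω₃=-0.532
apply F[13]=-15.000 → step 14: x=-0.334, v=-2.440, θ₁=-0.231, ω₁=1.592, θ₂=0.866, ω₂=4.544, θ₃=-0.191, ω₃=-0.447
apply F[14]=-15.000 → step 15: x=-0.385, v=-2.626, θ₁=-0.193, ω₁=2.247, θ₂=0.959, ω₂=4.700, θ₃=-0.199, ω₃=-0.339
apply F[15]=-15.000 → step 16: x=-0.439, v=-2.813, θ₁=-0.141, ω₁=2.990, θ₂=1.054, ω₂=4.809, θ₃=-0.205, ω₃=-0.209
apply F[16]=-15.000 → step 17: x=-0.497, v=-3.003, θ₁=-0.073, ω₁=3.818, θ₂=1.151, ω₂=4.845, θ₃=-0.208, ω₃=-0.059
apply F[17]=-15.000 → step 18: x=-0.559, v=-3.193, θ₁=0.012, ω₁=4.722, θ₂=1.247, ω₂=4.777, θ₃=-0.207, ω₃=0.105
apply F[18]=-15.000 → step 19: x=-0.625, v=-3.381, θ₁=0.116, ω₁=5.689, θ₂=1.341, ω₂=4.566, θ₃=-0.203, ω₃=0.280
Max |angle| over trajectory = 1.341 rad; bound = 0.643 → exceeded.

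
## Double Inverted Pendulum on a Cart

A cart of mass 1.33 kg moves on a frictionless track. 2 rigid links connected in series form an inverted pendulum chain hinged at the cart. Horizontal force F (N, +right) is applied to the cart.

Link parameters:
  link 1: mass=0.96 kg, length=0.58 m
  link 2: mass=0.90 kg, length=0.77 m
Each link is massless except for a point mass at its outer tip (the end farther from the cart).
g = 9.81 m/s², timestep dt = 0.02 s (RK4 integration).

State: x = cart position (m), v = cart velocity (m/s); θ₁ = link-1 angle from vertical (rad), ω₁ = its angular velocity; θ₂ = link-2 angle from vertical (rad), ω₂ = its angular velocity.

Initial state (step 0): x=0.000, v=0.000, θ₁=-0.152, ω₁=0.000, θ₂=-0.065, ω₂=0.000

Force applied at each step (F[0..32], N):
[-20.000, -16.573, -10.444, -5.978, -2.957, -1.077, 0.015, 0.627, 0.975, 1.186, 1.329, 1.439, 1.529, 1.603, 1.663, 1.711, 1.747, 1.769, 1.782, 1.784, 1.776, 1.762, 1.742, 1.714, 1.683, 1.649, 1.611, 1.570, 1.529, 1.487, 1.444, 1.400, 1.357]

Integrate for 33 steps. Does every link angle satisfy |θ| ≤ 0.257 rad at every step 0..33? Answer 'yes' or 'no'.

Answer: yes

Derivation:
apply F[0]=-20.000 → step 1: x=-0.003, v=-0.252, θ₁=-0.149, ω₁=0.348, θ₂=-0.064, ω₂=0.050
apply F[1]=-16.573 → step 2: x=-0.010, v=-0.458, θ₁=-0.139, ω₁=0.621, θ₂=-0.063, ω₂=0.094
apply F[2]=-10.444 → step 3: x=-0.020, v=-0.577, θ₁=-0.125, ω₁=0.757, θ₂=-0.061, ω₂=0.130
apply F[3]=-5.978 → step 4: x=-0.032, v=-0.635, θ₁=-0.110, ω₁=0.799, θ₂=-0.058, ω₂=0.158
apply F[4]=-2.957 → step 5: x=-0.045, v=-0.653, θ₁=-0.094, ω₁=0.781, θ₂=-0.055, ω₂=0.180
apply F[5]=-1.077 → step 6: x=-0.058, v=-0.646, θ₁=-0.079, ω₁=0.731, θ₂=-0.051, ω₂=0.196
apply F[6]=+0.015 → step 7: x=-0.071, v=-0.627, θ₁=-0.065, ω₁=0.667, θ₂=-0.047, ω₂=0.207
apply F[7]=+0.627 → step 8: x=-0.083, v=-0.602, θ₁=-0.052, ω₁=0.600, θ₂=-0.043, ω₂=0.213
apply F[8]=+0.975 → step 9: x=-0.095, v=-0.575, θ₁=-0.041, ω₁=0.536, θ₂=-0.038, ω₂=0.216
apply F[9]=+1.186 → step 10: x=-0.106, v=-0.548, θ₁=-0.031, ω₁=0.477, θ₂=-0.034, ω₂=0.216
apply F[10]=+1.329 → step 11: x=-0.117, v=-0.521, θ₁=-0.022, ω₁=0.424, θ₂=-0.030, ω₂=0.213
apply F[11]=+1.439 → step 12: x=-0.127, v=-0.495, θ₁=-0.014, ω₁=0.375, θ₂=-0.025, ω₂=0.208
apply F[12]=+1.529 → step 13: x=-0.136, v=-0.469, θ₁=-0.007, ω₁=0.332, θ₂=-0.021, ω₂=0.202
apply F[13]=+1.603 → step 14: x=-0.146, v=-0.444, θ₁=-0.000, ω₁=0.292, θ₂=-0.017, ω₂=0.194
apply F[14]=+1.663 → step 15: x=-0.154, v=-0.420, θ₁=0.005, ω₁=0.257, θ₂=-0.014, ω₂=0.185
apply F[15]=+1.711 → step 16: x=-0.162, v=-0.396, θ₁=0.010, ω₁=0.224, θ₂=-0.010, ω₂=0.176
apply F[16]=+1.747 → step 17: x=-0.170, v=-0.373, θ₁=0.014, ω₁=0.195, θ₂=-0.007, ω₂=0.166
apply F[17]=+1.769 → step 18: x=-0.177, v=-0.351, θ₁=0.018, ω₁=0.169, θ₂=-0.003, ω₂=0.155
apply F[18]=+1.782 → step 19: x=-0.184, v=-0.329, θ₁=0.021, ω₁=0.145, θ₂=-0.000, ω₂=0.145
apply F[19]=+1.784 → step 20: x=-0.190, v=-0.308, θ₁=0.024, ω₁=0.124, θ₂=0.002, ω₂=0.134
apply F[20]=+1.776 → step 21: x=-0.196, v=-0.289, θ₁=0.026, ω₁=0.104, θ₂=0.005, ω₂=0.124
apply F[21]=+1.762 → step 22: x=-0.202, v=-0.269, θ₁=0.028, ω₁=0.087, θ₂=0.007, ω₂=0.114
apply F[22]=+1.742 → step 23: x=-0.207, v=-0.251, θ₁=0.029, ω₁=0.071, θ₂=0.010, ω₂=0.104
apply F[23]=+1.714 → step 24: x=-0.212, v=-0.233, θ₁=0.031, ω₁=0.057, θ₂=0.012, ω₂=0.095
apply F[24]=+1.683 → step 25: x=-0.217, v=-0.217, θ₁=0.032, ω₁=0.045, θ₂=0.013, ω₂=0.085
apply F[25]=+1.649 → step 26: x=-0.221, v=-0.201, θ₁=0.032, ω₁=0.034, θ₂=0.015, ω₂=0.077
apply F[26]=+1.611 → step 27: x=-0.225, v=-0.185, θ₁=0.033, ω₁=0.024, θ₂=0.016, ω₂=0.068
apply F[27]=+1.570 → step 28: x=-0.228, v=-0.171, θ₁=0.033, ω₁=0.015, θ₂=0.018, ω₂=0.060
apply F[28]=+1.529 → step 29: x=-0.231, v=-0.157, θ₁=0.034, ω₁=0.007, θ₂=0.019, ω₂=0.053
apply F[29]=+1.487 → step 30: x=-0.234, v=-0.144, θ₁=0.034, ω₁=0.001, θ₂=0.020, ω₂=0.046
apply F[30]=+1.444 → step 31: x=-0.237, v=-0.132, θ₁=0.034, ω₁=-0.005, θ₂=0.021, ω₂=0.039
apply F[31]=+1.400 → step 32: x=-0.240, v=-0.120, θ₁=0.033, ω₁=-0.010, θ₂=0.021, ω₂=0.033
apply F[32]=+1.357 → step 33: x=-0.242, v=-0.108, θ₁=0.033, ω₁=-0.015, θ₂=0.022, ω₂=0.027
Max |angle| over trajectory = 0.152 rad; bound = 0.257 → within bound.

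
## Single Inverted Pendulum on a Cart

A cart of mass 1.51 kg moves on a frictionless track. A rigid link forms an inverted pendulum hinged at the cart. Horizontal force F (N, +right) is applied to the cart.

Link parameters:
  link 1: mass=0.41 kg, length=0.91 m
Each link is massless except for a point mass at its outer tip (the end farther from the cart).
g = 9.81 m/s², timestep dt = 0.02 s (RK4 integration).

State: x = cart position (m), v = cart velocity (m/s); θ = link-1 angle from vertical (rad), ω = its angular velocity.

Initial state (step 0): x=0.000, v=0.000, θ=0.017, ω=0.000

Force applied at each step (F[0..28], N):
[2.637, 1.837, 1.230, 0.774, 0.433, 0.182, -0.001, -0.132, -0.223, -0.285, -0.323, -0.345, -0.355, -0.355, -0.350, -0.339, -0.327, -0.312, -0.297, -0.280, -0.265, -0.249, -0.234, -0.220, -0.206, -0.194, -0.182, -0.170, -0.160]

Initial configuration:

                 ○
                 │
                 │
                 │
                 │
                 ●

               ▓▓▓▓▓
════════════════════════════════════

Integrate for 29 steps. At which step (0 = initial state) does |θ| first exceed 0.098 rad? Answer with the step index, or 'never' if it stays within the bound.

Answer: never

Derivation:
apply F[0]=+2.637 → step 1: x=0.000, v=0.034, θ=0.017, ω=-0.034
apply F[1]=+1.837 → step 2: x=0.001, v=0.057, θ=0.016, ω=-0.056
apply F[2]=+1.230 → step 3: x=0.003, v=0.073, θ=0.015, ω=-0.070
apply F[3]=+0.774 → step 4: x=0.004, v=0.082, θ=0.013, ω=-0.077
apply F[4]=+0.433 → step 5: x=0.006, v=0.088, θ=0.011, ω=-0.080
apply F[5]=+0.182 → step 6: x=0.008, v=0.089, θ=0.010, ω=-0.080
apply F[6]=-0.001 → step 7: x=0.009, v=0.089, θ=0.008, ω=-0.077
apply F[7]=-0.132 → step 8: x=0.011, v=0.087, θ=0.007, ω=-0.073
apply F[8]=-0.223 → step 9: x=0.013, v=0.083, θ=0.005, ω=-0.069
apply F[9]=-0.285 → step 10: x=0.014, v=0.079, θ=0.004, ω=-0.063
apply F[10]=-0.323 → step 11: x=0.016, v=0.075, θ=0.003, ω=-0.057
apply F[11]=-0.345 → step 12: x=0.017, v=0.070, θ=0.002, ω=-0.052
apply F[12]=-0.355 → step 13: x=0.019, v=0.066, θ=0.001, ω=-0.046
apply F[13]=-0.355 → step 14: x=0.020, v=0.061, θ=-0.000, ω=-0.041
apply F[14]=-0.350 → step 15: x=0.021, v=0.056, θ=-0.001, ω=-0.036
apply F[15]=-0.339 → step 16: x=0.022, v=0.052, θ=-0.002, ω=-0.031
apply F[16]=-0.327 → step 17: x=0.023, v=0.048, θ=-0.002, ω=-0.027
apply F[17]=-0.312 → step 18: x=0.024, v=0.044, θ=-0.003, ω=-0.023
apply F[18]=-0.297 → step 19: x=0.025, v=0.040, θ=-0.003, ω=-0.020
apply F[19]=-0.280 → step 20: x=0.026, v=0.036, θ=-0.003, ω=-0.017
apply F[20]=-0.265 → step 21: x=0.027, v=0.033, θ=-0.004, ω=-0.014
apply F[21]=-0.249 → step 22: x=0.027, v=0.030, θ=-0.004, ω=-0.011
apply F[22]=-0.234 → step 23: x=0.028, v=0.027, θ=-0.004, ω=-0.009
apply F[23]=-0.220 → step 24: x=0.028, v=0.024, θ=-0.004, ω=-0.007
apply F[24]=-0.206 → step 25: x=0.029, v=0.022, θ=-0.004, ω=-0.005
apply F[25]=-0.194 → step 26: x=0.029, v=0.019, θ=-0.005, ω=-0.003
apply F[26]=-0.182 → step 27: x=0.029, v=0.017, θ=-0.005, ω=-0.002
apply F[27]=-0.170 → step 28: x=0.030, v=0.015, θ=-0.005, ω=-0.001
apply F[28]=-0.160 → step 29: x=0.030, v=0.013, θ=-0.005, ω=0.000
max |θ| = 0.017 ≤ 0.098 over all 30 states.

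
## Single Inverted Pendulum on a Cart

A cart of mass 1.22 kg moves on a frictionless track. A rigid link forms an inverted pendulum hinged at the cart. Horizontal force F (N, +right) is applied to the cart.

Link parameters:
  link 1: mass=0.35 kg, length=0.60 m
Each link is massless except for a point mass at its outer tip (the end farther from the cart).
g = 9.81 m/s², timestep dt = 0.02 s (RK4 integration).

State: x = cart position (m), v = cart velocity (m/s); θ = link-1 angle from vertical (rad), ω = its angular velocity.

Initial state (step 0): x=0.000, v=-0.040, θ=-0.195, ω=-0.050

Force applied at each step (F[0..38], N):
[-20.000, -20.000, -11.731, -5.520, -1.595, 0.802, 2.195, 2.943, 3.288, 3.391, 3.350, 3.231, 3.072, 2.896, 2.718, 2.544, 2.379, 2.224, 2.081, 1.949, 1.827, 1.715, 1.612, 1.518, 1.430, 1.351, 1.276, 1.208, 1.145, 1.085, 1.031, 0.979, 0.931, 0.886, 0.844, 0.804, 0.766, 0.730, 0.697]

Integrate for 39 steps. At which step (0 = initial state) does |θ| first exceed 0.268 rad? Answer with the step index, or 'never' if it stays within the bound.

Answer: never

Derivation:
apply F[0]=-20.000 → step 1: x=-0.004, v=-0.354, θ=-0.192, ω=0.400
apply F[1]=-20.000 → step 2: x=-0.014, v=-0.669, θ=-0.179, ω=0.855
apply F[2]=-11.731 → step 3: x=-0.029, v=-0.851, θ=-0.159, ω=1.099
apply F[3]=-5.520 → step 4: x=-0.047, v=-0.933, θ=-0.137, ω=1.187
apply F[4]=-1.595 → step 5: x=-0.066, v=-0.953, θ=-0.113, ω=1.179
apply F[5]=+0.802 → step 6: x=-0.085, v=-0.935, θ=-0.090, ω=1.115
apply F[6]=+2.195 → step 7: x=-0.103, v=-0.895, θ=-0.069, ω=1.023
apply F[7]=+2.943 → step 8: x=-0.121, v=-0.843, θ=-0.049, ω=0.918
apply F[8]=+3.288 → step 9: x=-0.137, v=-0.787, θ=-0.032, ω=0.812
apply F[9]=+3.391 → step 10: x=-0.152, v=-0.730, θ=-0.017, ω=0.709
apply F[10]=+3.350 → step 11: x=-0.166, v=-0.675, θ=-0.004, ω=0.613
apply F[11]=+3.231 → step 12: x=-0.179, v=-0.622, θ=0.008, ω=0.526
apply F[12]=+3.072 → step 13: x=-0.191, v=-0.572, θ=0.018, ω=0.448
apply F[13]=+2.896 → step 14: x=-0.202, v=-0.526, θ=0.026, ω=0.378
apply F[14]=+2.718 → step 15: x=-0.212, v=-0.483, θ=0.033, ω=0.316
apply F[15]=+2.544 → step 16: x=-0.221, v=-0.443, θ=0.039, ω=0.261
apply F[16]=+2.379 → step 17: x=-0.230, v=-0.407, θ=0.043, ω=0.214
apply F[17]=+2.224 → step 18: x=-0.238, v=-0.373, θ=0.047, ω=0.172
apply F[18]=+2.081 → step 19: x=-0.245, v=-0.342, θ=0.050, ω=0.136
apply F[19]=+1.949 → step 20: x=-0.251, v=-0.313, θ=0.053, ω=0.104
apply F[20]=+1.827 → step 21: x=-0.257, v=-0.286, θ=0.054, ω=0.077
apply F[21]=+1.715 → step 22: x=-0.263, v=-0.261, θ=0.056, ω=0.053
apply F[22]=+1.612 → step 23: x=-0.268, v=-0.237, θ=0.057, ω=0.033
apply F[23]=+1.518 → step 24: x=-0.272, v=-0.216, θ=0.057, ω=0.016
apply F[24]=+1.430 → step 25: x=-0.276, v=-0.195, θ=0.057, ω=0.001
apply F[25]=+1.351 → step 26: x=-0.280, v=-0.177, θ=0.057, ω=-0.012
apply F[26]=+1.276 → step 27: x=-0.283, v=-0.159, θ=0.057, ω=-0.023
apply F[27]=+1.208 → step 28: x=-0.286, v=-0.142, θ=0.056, ω=-0.032
apply F[28]=+1.145 → step 29: x=-0.289, v=-0.127, θ=0.056, ω=-0.040
apply F[29]=+1.085 → step 30: x=-0.292, v=-0.112, θ=0.055, ω=-0.046
apply F[30]=+1.031 → step 31: x=-0.294, v=-0.098, θ=0.054, ω=-0.052
apply F[31]=+0.979 → step 32: x=-0.295, v=-0.085, θ=0.053, ω=-0.056
apply F[32]=+0.931 → step 33: x=-0.297, v=-0.073, θ=0.051, ω=-0.059
apply F[33]=+0.886 → step 34: x=-0.298, v=-0.061, θ=0.050, ω=-0.062
apply F[34]=+0.844 → step 35: x=-0.300, v=-0.050, θ=0.049, ω=-0.064
apply F[35]=+0.804 → step 36: x=-0.300, v=-0.040, θ=0.048, ω=-0.066
apply F[36]=+0.766 → step 37: x=-0.301, v=-0.030, θ=0.046, ω=-0.067
apply F[37]=+0.730 → step 38: x=-0.302, v=-0.020, θ=0.045, ω=-0.068
apply F[38]=+0.697 → step 39: x=-0.302, v=-0.011, θ=0.044, ω=-0.068
max |θ| = 0.195 ≤ 0.268 over all 40 states.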